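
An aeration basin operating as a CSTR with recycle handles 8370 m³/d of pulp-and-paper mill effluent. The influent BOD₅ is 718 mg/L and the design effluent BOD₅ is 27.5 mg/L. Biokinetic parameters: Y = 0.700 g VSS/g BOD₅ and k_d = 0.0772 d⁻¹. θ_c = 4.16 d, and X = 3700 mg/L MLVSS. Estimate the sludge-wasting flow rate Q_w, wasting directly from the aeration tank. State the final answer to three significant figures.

Q_w ≈ 828 m³/d

Steady-state biomass mass balance: V·X·(1 + k_d·θ_c) = Y·Q·(S₀ − S)·θ_c, so V = 0.700 × 8370 × (718 − 27.5) × 4.16 / [3700 × (1 + 0.0772 × 4.16)] = 1.68×10^7 / 4888 = 3443 m³.
Wasting from the aeration tank: Q_w = V / θ_c = 3443 / 4.16 = 827.6 m³/d.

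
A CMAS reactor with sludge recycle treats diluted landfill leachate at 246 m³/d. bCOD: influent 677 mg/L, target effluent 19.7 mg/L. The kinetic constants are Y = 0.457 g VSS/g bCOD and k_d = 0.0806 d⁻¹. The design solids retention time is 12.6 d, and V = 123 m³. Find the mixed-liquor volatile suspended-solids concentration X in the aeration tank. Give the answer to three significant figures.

X ≈ 3760 mg/L

Solving the biomass balance for X: X = Y Q (S₀−S) θ_c / [V (1+k_d θ_c)] = 0.457 × 246 × (677 − 19.7) × 12.6 / [123 × (1 + 0.0806 × 12.6)] = 3756 mg/L.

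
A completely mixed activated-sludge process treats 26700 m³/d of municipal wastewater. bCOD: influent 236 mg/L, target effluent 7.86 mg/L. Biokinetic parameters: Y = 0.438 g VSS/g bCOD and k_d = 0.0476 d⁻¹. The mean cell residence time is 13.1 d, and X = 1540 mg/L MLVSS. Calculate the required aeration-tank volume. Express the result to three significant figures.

Rearranging the biomass balance for a CMAS with decay, V = Y·Q·ΔS·θ_c / [X·(1+k_d θ_c)] = 0.438 × 26700 × (236 − 7.86) × 13.1 / [1540 × (1 + 0.0476 × 13.1)] = 3.5×10^7 / 2500 = 13979 m³.

V ≈ 14000 m³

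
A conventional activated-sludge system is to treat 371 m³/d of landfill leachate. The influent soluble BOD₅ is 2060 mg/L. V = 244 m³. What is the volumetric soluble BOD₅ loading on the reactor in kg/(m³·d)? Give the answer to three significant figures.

L_v = Q S₀ / V = 371 × 2060 × 10⁻³ / 244.0 = 3.132 kg/(m³·d).

L_v ≈ 3.13 kg soluble BOD₅/(m³·d)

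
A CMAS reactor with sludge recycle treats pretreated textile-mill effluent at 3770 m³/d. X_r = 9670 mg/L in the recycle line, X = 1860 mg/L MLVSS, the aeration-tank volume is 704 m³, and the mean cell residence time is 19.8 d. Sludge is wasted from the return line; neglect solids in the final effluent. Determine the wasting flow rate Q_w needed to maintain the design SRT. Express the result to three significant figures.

Wasting from the return line (neglecting effluent solids): Q_w = V·X / (θ_c·X_r) = 704.0 × 1860 / (19.8 × 9670) = 6.839 m³/d.

Q_w ≈ 6.84 m³/d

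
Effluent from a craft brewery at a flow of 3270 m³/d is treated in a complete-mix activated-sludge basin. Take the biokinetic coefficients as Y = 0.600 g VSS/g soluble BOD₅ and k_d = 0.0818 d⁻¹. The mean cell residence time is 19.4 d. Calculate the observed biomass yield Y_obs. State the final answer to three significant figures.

Y_obs = Y / (1 + k_d θ_c) = 0.600 / (1 + 0.0818 × 19.4) = 0.600 / 2.587 = 0.2319.

Y_obs ≈ 0.232 g VSS/g soluble BOD₅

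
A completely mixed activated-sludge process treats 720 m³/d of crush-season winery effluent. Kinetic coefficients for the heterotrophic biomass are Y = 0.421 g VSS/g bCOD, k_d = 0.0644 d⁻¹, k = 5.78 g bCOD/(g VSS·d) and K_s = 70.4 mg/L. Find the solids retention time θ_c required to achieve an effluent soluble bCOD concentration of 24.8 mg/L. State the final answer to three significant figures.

From 1/θ_c = Y·k·S/(K_s + S) − k_d: Y·k·S/(K_s+S) = 0.421 × 5.78 × 24.8 / (70.4 + 24.8) = 0.6339 d⁻¹.
θ_c = 1/(μ − k_d) = 1/(0.6339 − 0.0644) = 1/0.5695 = 1.756 d.

θ_c ≈ 1.76 d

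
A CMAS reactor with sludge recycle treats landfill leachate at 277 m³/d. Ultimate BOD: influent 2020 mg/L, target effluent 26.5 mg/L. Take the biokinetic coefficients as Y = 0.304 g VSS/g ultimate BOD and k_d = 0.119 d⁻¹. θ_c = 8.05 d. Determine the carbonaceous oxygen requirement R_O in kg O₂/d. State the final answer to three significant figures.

R_O ≈ 430 kg O₂/d

The observed yield is Y_obs = Y/(1 + k_d·θ_c) = 0.304 / (1 + 0.119 × 8.05) = 0.304 / 1.958 = 0.1553 g VSS per g ultimate BOD removed.
Q·(S₀ − S) = 277 × (2020 − 26.5) × 10⁻³ = 552.2 kg/d removed.
P_X = Y_obs·Q·(S₀ − S) = 0.1553 × 552.2 = 85.74 kg VSS/d.
R_O = Q·(S₀ − S) − 1.42·P_X = 552.2 − 1.42 × 85.74 = 430.5 kg O₂/d.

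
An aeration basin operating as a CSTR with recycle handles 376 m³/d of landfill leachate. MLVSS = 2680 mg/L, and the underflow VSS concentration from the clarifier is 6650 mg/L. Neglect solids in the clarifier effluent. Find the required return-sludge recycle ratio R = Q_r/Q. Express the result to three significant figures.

R ≈ 0.675

Solids balance on the clarifier gives (1+R)X = R·X_r, so R = X/(X_r − X) = 2680 / (6650 − 2680) = 0.6751.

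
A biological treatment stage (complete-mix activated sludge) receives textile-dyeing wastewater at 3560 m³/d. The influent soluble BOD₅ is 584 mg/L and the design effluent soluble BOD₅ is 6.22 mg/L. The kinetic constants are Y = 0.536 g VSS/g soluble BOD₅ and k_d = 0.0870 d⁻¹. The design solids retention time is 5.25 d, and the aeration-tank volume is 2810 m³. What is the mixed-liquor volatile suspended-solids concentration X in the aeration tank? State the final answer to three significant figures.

X ≈ 1410 mg/L

X = Y·Q·ΔS·θ_c / [V·(1 + k_d θ_c)] = 0.536 × 3560 × (584 − 6.22) × 5.25 / [2810 × (1 + 0.0870 × 5.25)] = 1414 mg/L.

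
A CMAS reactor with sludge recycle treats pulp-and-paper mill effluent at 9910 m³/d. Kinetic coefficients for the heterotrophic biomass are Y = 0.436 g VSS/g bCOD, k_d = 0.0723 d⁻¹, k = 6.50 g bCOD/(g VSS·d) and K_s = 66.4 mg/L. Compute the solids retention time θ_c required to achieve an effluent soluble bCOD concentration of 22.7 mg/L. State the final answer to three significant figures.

From 1/θ_c = Y·k·S/(K_s + S) − k_d: Y·k·S/(K_s+S) = 0.436 × 6.50 × 22.7 / (66.4 + 22.7) = 0.7220 d⁻¹.
Then 1/θ_c = μ − k_d = 0.7220 − 0.0723 = 0.6497 d⁻¹, giving θ_c = 1.539 d.

θ_c ≈ 1.54 d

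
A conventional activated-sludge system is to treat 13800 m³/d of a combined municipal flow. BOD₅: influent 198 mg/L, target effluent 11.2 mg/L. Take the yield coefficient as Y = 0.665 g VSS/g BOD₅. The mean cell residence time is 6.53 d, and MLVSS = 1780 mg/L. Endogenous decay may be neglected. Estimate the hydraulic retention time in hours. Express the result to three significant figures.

τ ≈ 10.9 h

Biomass mass balance (decay neglected): V·X = Y·Q·(S₀ − S)·θ_c, so V = 0.665 × 13800 × (198 − 11.2) × 6.53 / 1780 = 6289 m³.
τ = V/Q = 6289/13800 = 0.4557 d, or 10.94 h.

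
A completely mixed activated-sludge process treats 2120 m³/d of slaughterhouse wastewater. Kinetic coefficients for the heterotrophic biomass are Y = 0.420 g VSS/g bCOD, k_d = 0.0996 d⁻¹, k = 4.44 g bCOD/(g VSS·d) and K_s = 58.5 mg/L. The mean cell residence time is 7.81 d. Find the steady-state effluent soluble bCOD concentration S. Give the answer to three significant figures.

S ≈ 8.13 mg/L

For a completely mixed reactor with recycle the Lawrence–McCarty relation gives S = K_s·(1 + k_d·θ_c) / [θ_c·(Y·k − k_d) − 1] = 58.5 × (1 + 0.0996 × 7.81) / [7.81 × (0.420 × 4.44 − 0.0996) − 1] = 104.0 / 12.79 = 8.134 mg/L.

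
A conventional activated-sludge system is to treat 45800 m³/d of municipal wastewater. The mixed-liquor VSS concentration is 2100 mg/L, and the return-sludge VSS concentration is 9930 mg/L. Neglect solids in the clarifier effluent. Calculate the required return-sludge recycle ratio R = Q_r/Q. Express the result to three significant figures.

R ≈ 0.268

Mass balance around the secondary clarifier (neglecting effluent solids): R = X / (X_r − X) = 2100 / (9930 − 2100) = 0.2682.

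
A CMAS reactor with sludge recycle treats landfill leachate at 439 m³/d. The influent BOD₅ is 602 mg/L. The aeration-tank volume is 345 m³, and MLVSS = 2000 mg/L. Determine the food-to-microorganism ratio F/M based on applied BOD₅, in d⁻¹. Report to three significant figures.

F/M ≈ 0.383 d⁻¹

F/M = Q·S₀ / (V·X) = 439 × 602 / (345.0 × 2000) = 0.3830 g BOD₅·(g VSS·d)⁻¹.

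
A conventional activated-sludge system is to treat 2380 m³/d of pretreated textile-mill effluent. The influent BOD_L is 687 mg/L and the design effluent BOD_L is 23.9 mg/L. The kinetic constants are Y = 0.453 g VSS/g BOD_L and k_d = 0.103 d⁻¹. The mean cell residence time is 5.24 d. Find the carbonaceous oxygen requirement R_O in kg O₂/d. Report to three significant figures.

Correct the yield for decay: Y_obs = Y/(1 + k_d θ_c) = 0.453 / (1 + 0.103 × 5.24) = 0.453 / 1.540 = 0.2942.
Mass of BOD_L removed per day: Q(S₀ − S) = 2380 × 663.1 g/m³ = 1578 kg/d.
Biomass synthesised: P_X = Y_obs × 1578 = 464.3 kg VSS/d.
R_O = Q·ΔS − 1.42 P_X = 1578 − 659.3 = 918.9 kg O₂/d.

R_O ≈ 919 kg O₂/d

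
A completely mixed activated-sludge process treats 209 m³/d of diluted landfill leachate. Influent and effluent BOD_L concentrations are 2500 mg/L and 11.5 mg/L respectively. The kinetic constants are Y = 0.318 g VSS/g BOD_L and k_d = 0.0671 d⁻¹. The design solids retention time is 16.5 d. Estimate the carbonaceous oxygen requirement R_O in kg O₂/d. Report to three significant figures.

Correct the yield for decay: Y_obs = Y/(1 + k_d θ_c) = 0.318 / (1 + 0.0671 × 16.5) = 0.318 / 2.107 = 0.1509.
Q·(S₀ − S) = 209 × (2500 − 11.5) × 10⁻³ = 520.1 kg/d removed.
Biomass synthesised: P_X = Y_obs × 520.1 = 78.49 kg VSS/d.
R_O = Q·(S₀ − S) − 1.42·P_X = 520.1 − 1.42 × 78.49 = 408.6 kg O₂/d.

R_O ≈ 409 kg O₂/d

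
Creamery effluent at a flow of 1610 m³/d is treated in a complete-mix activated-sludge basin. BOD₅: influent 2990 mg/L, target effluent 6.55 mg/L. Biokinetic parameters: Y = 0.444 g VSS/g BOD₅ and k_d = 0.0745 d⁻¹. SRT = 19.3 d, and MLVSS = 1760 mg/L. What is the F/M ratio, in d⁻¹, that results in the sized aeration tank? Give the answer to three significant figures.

F/M ≈ 0.285 d⁻¹

From the SRT design equation V = Y Q (S₀−S) θ_c / [X (1 + k_d θ_c)] = 0.444 × 1610 × (2990 − 6.55) × 19.3 / [1760 × (1 + 0.0745 × 19.3)] = 4.12×10^7 / 4291 = 9593 m³.
F/M = Q·S₀ / (V·X) = 1610 × 2990 / (9593 × 1760) = 0.2851 g BOD₅·(g VSS·d)⁻¹.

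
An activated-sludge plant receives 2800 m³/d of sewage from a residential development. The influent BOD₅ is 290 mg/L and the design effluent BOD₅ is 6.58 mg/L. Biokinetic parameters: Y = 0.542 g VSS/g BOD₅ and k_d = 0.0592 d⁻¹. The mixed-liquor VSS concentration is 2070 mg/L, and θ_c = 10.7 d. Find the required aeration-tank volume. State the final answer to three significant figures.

Rearranging the biomass balance for a CMAS with decay, V = Y·Q·ΔS·θ_c / [X·(1+k_d θ_c)] = 0.542 × 2800 × (290 − 6.58) × 10.7 / [2070 × (1 + 0.0592 × 10.7)] = 4.6×10^6 / 3381 = 1361 m³.

V ≈ 1360 m³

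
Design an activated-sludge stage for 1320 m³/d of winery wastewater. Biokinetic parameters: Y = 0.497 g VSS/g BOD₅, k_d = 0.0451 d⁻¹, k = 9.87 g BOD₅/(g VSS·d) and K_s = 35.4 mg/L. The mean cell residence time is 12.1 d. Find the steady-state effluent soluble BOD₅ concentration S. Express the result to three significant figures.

S ≈ 0.947 mg/L

Effluent substrate depends only on kinetics and SRT: S = K_s(1 + k_d θ_c) / [θ_c(Yk − k_d) − 1] = 35.4 × (1 + 0.0451 × 12.1) / [12.1 × (0.497 × 9.87 − 0.0451) − 1] = 54.72 / 57.81 = 0.9465 mg/L.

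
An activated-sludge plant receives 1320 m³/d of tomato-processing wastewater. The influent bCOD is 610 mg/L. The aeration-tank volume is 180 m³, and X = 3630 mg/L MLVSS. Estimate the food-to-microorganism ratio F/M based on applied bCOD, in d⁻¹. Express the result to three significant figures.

Food-to-microorganism ratio F/M = Q S₀ / (V X) = 1320 × 610 / (180.0 × 3630) = 1.232 d⁻¹.

F/M ≈ 1.23 d⁻¹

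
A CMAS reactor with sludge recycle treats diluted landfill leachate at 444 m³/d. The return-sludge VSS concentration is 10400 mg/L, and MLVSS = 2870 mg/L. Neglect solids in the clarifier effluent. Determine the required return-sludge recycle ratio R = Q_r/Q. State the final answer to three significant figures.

R ≈ 0.381

Solids balance on the clarifier gives (1+R)X = R·X_r, so R = X/(X_r − X) = 2870 / (10400 − 2870) = 0.3811.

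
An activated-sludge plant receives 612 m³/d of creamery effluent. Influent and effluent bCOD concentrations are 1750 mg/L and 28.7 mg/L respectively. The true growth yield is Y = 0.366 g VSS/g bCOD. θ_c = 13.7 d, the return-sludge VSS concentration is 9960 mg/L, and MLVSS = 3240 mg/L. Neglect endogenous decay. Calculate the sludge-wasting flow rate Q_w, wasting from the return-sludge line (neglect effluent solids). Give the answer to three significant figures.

Q_w ≈ 38.7 m³/d

Biomass mass balance (decay neglected): V·X = Y·Q·(S₀ − S)·θ_c, so V = 0.366 × 612 × (1750 − 28.7) × 13.7 / 3240 = 1630 m³.
Wasting from the return line (neglecting effluent solids): Q_w = V·X / (θ_c·X_r) = 1630 × 3240 / (13.7 × 9960) = 38.71 m³/d.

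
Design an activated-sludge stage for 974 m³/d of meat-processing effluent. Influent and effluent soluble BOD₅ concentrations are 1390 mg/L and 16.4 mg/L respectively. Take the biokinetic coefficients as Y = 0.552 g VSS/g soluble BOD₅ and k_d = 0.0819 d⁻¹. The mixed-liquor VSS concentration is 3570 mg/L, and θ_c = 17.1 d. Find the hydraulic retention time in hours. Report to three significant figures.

Steady-state biomass mass balance: V·X·(1 + k_d·θ_c) = Y·Q·(S₀ − S)·θ_c, so V = 0.552 × 974 × (1390 − 16.4) × 17.1 / [3570 × (1 + 0.0819 × 17.1)] = 1.26×10^7 / 8570 = 1474 m³.
HRT = V/Q = 1474 m³ / 974 m³·d⁻¹ = 1.513 d × 24 = 36.31 h.

τ ≈ 36.3 h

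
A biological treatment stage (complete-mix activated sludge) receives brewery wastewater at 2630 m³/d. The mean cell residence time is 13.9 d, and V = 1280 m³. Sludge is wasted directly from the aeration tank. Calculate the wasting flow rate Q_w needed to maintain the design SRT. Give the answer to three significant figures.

With mixed-liquor wasting, θ_c = V/Q_w, so Q_w = V/θ_c = 1280/13.9 = 92.09 m³/d.

Q_w ≈ 92.1 m³/d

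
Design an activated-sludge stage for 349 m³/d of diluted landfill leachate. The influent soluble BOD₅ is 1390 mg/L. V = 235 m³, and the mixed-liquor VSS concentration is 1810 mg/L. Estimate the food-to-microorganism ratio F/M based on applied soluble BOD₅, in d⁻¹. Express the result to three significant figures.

F/M = Q·S₀ / (V·X) = 349 × 1390 / (235.0 × 1810) = 1.140 g soluble BOD₅·(g VSS·d)⁻¹.

F/M ≈ 1.14 d⁻¹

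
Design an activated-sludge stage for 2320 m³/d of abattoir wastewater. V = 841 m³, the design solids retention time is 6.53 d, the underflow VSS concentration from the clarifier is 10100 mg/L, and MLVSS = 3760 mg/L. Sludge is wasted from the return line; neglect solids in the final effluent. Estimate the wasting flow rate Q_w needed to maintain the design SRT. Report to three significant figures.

Wasting from the return line (neglecting effluent solids): Q_w = V·X / (θ_c·X_r) = 841.0 × 3760 / (6.53 × 10100) = 47.95 m³/d.

Q_w ≈ 47.9 m³/d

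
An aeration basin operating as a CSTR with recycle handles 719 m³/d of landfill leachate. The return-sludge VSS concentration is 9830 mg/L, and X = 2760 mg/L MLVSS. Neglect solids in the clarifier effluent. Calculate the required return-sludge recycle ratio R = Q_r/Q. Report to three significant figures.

R = Q_r/Q = X/(X_r − X) = 2760 / (9830 − 2760) = 0.3904.

R ≈ 0.390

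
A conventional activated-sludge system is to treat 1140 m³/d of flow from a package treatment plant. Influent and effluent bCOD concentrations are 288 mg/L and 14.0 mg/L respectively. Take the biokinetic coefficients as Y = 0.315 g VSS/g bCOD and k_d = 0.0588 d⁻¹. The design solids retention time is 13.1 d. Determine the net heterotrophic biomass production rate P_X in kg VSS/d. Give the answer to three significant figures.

Correct the yield for decay: Y_obs = Y/(1 + k_d θ_c) = 0.315 / (1 + 0.0588 × 13.1) = 0.315 / 1.770 = 0.1779.
ΔS = 288 − 14.0 = 274.0 mg/L, so the substrate removal rate is 1140 × 274.0/1000 = 312.4 kg bCOD/d.
Biomass produced: P_X = Y_obs·Q·ΔS = 0.1779 × 312.4 ≈ 55.58 kg VSS/d.

P_X ≈ 55.6 kg VSS/d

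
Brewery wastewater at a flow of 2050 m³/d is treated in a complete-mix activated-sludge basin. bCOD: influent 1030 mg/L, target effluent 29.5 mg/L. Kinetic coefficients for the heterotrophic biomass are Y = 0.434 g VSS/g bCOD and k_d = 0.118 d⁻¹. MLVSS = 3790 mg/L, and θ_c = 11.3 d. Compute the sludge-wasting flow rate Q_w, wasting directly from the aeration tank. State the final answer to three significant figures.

Q_w ≈ 101 m³/d

Steady-state biomass mass balance: V·X·(1 + k_d·θ_c) = Y·Q·(S₀ − S)·θ_c, so V = 0.434 × 2050 × (1030 − 29.5) × 11.3 / [3790 × (1 + 0.118 × 11.3)] = 1.01×10^7 / 8844 = 1137 m³.
Wasting from the aeration tank: Q_w = V / θ_c = 1137 / 11.3 = 100.7 m³/d.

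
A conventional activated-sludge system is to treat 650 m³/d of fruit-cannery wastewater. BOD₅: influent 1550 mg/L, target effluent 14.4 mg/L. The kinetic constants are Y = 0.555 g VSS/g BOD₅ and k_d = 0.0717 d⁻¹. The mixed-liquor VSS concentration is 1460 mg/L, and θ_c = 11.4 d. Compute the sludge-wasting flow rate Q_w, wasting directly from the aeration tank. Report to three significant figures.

Q_w ≈ 209 m³/d

Rearranging the biomass balance for a CMAS with decay, V = Y·Q·ΔS·θ_c / [X·(1+k_d θ_c)] = 0.555 × 650 × (1550 − 14.4) × 11.4 / [1460 × (1 + 0.0717 × 11.4)] = 6.32×10^6 / 2653 = 2380 m³.
For wasting at MLVSS concentration, Q_w = V/θ_c = 2380/11.4 = 208.8 m³/d.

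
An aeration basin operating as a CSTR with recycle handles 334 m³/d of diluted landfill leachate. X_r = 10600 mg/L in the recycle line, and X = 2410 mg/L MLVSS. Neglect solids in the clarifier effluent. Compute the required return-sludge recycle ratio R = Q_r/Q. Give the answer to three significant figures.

R = Q_r/Q = X/(X_r − X) = 2410 / (10600 − 2410) = 0.2943.

R ≈ 0.294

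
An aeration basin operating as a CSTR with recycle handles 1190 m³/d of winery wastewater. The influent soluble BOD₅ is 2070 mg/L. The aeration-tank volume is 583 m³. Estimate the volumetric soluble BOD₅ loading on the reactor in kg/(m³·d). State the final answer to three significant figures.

L_v ≈ 4.23 kg soluble BOD₅/(m³·d)

L_v = Q S₀ / V = 1190 × 2070 × 10⁻³ / 583.0 = 4.225 kg/(m³·d).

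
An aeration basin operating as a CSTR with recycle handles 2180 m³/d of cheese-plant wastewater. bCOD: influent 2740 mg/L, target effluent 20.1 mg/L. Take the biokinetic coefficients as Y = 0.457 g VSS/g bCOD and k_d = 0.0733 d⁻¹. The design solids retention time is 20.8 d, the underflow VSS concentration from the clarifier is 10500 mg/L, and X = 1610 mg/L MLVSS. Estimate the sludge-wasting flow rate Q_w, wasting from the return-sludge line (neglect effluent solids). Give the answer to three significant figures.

Rearranging the biomass balance for a CMAS with decay, V = Y·Q·ΔS·θ_c / [X·(1+k_d θ_c)] = 0.457 × 2180 × (2740 − 20.1) × 20.8 / [1610 × (1 + 0.0733 × 20.8)] = 5.64×10^7 / 4065 = 13866 m³.
θ_c = V·X/(Q_w·X_r) when wasting from the recycle, so Q_w = V·X/(θ_c·X_r) = 13866 × 1610 / (20.8 × 10500) = 102.2 m³/d.

Q_w ≈ 102 m³/d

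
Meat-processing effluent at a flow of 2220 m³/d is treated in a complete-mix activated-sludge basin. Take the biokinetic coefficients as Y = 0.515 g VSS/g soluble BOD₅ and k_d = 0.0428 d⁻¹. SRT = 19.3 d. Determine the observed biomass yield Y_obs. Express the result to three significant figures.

Y_obs = Y / (1 + k_d θ_c) = 0.515 / (1 + 0.0428 × 19.3) = 0.515 / 1.826 = 0.2820.

Y_obs ≈ 0.282 g VSS/g soluble BOD₅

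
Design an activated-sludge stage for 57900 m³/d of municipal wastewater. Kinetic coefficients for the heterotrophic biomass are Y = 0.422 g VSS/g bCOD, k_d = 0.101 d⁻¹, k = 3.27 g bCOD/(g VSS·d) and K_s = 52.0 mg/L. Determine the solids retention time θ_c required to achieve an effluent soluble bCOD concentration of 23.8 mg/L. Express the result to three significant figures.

θ_c ≈ 3.01 d

Specific growth rate at S = 23.8 mg/L: μ = YkS/(K_s+S) = 0.422·3.27·23.8/(52.0+23.8) = 0.4333 d⁻¹.
θ_c = 1/(μ − k_d) = 1/(0.4333 − 0.101) = 1/0.3323 = 3.010 d.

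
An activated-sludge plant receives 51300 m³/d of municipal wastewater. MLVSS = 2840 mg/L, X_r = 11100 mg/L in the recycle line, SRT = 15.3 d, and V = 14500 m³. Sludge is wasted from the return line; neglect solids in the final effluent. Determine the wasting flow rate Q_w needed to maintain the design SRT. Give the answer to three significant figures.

Q_w ≈ 242 m³/d

θ_c = V·X/(Q_w·X_r) when wasting from the recycle, so Q_w = V·X/(θ_c·X_r) = 14500 × 2840 / (15.3 × 11100) = 242.5 m³/d.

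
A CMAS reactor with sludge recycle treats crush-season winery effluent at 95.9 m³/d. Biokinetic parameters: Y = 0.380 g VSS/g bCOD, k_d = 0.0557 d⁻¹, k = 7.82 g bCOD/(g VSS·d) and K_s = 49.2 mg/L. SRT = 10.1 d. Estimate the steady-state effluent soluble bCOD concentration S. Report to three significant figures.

From the Monod/SRT balance for a CMAS, S = K_s·(1+k_d θ_c)/[θ_c·(Y k − k_d) − 1] = 49.2 × (1 + 0.0557 × 10.1) / [10.1 × (0.380 × 7.82 − 0.0557) − 1] = 76.88 / 28.45 = 2.702 mg/L.

S ≈ 2.70 mg/L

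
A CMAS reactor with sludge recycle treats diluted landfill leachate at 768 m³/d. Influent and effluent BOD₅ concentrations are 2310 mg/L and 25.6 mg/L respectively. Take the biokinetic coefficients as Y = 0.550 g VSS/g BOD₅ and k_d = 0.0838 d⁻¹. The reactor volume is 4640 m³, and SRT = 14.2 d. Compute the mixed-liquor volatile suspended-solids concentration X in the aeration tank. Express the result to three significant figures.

Solving the biomass balance for X: X = Y Q (S₀−S) θ_c / [V (1+k_d θ_c)] = 0.550 × 768 × (2310 − 25.6) × 14.2 / [4640 × (1 + 0.0838 × 14.2)] = 1348 mg/L.

X ≈ 1350 mg/L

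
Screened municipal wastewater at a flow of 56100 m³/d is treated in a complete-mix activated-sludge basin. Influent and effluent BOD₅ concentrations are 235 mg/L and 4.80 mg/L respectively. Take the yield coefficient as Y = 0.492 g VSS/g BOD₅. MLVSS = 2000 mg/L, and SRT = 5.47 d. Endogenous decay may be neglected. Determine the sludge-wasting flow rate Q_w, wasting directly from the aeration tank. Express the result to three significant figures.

Q_w ≈ 3180 m³/d

With k_d = 0 the design equation reduces to V = Y Q (S₀−S) θ_c / X = 0.492 × 56100 × (235 − 4.80) × 5.47 / 2000 = 17378 m³.
For wasting at MLVSS concentration, Q_w = V/θ_c = 17378/5.47 = 3177 m³/d.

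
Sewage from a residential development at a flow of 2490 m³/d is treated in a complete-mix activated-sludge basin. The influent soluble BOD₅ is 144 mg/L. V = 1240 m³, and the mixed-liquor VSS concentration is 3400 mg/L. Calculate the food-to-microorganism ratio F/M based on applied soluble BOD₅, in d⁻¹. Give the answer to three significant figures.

F/M = applied load / biomass = Q·S₀/(V·X) = 2490 × 144 / (1240 × 3400) = 0.08505 d⁻¹.

F/M ≈ 0.0850 d⁻¹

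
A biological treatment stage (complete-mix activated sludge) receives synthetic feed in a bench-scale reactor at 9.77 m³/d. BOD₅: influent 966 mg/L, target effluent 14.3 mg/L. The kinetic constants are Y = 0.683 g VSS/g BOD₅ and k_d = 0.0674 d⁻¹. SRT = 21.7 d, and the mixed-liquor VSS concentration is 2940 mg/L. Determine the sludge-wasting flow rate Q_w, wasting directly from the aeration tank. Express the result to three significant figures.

Steady-state biomass mass balance: V·X·(1 + k_d·θ_c) = Y·Q·(S₀ − S)·θ_c, so V = 0.683 × 9.77 × (966 − 14.3) × 21.7 / [2940 × (1 + 0.0674 × 21.7)] = 1.38×10^5 / 7240 = 19.03 m³.
With mixed-liquor wasting, θ_c = V/Q_w, so Q_w = V/θ_c = 19.03/21.7 = 0.8772 m³/d.

Q_w ≈ 0.877 m³/d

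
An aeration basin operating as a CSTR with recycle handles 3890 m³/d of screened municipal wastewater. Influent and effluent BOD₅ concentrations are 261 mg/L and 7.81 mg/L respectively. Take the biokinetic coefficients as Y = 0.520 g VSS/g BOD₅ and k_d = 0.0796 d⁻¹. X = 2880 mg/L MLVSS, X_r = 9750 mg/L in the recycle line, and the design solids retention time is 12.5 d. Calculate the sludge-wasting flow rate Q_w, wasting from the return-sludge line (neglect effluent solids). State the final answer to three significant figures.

Q_w ≈ 26.3 m³/d

From the SRT design equation V = Y Q (S₀−S) θ_c / [X (1 + k_d θ_c)] = 0.520 × 3890 × (261 − 7.81) × 12.5 / [2880 × (1 + 0.0796 × 12.5)] = 6.4×10^6 / 5746 = 1114 m³.
Q_w = (V·X)/(θ_c X_r) = 1114 × 2880 / (12.5 × 9750) = 26.33 m³/d.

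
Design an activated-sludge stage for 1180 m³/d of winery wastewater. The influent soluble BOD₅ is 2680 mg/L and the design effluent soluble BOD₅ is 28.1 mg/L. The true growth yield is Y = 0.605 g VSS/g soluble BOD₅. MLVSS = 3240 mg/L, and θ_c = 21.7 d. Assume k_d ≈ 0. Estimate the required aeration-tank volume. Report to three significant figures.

V ≈ 12700 m³

Biomass mass balance (decay neglected): V·X = Y·Q·(S₀ − S)·θ_c, so V = 0.605 × 1180 × (2680 − 28.1) × 21.7 / 3240 = 12680 m³.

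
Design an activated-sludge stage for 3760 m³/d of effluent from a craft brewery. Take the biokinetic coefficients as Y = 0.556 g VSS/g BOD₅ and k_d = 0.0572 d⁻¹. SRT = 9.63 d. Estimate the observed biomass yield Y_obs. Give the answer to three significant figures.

Observed yield with endogenous decay: Y_obs = Y / (1 + k_d·θ_c) = 0.556 / (1 + 0.0572 × 9.63) = 0.556 / 1.551 = 0.3585 g VSS/g BOD₅.

Y_obs ≈ 0.359 g VSS/g BOD₅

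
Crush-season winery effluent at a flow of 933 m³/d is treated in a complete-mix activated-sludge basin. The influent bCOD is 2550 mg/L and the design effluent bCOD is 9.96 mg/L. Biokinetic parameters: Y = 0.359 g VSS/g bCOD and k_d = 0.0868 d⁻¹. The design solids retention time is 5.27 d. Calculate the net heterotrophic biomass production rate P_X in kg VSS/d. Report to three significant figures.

P_X ≈ 584 kg VSS/d

Y_obs = Y / (1 + k_d θ_c) = 0.359 / (1 + 0.0868 × 5.27) = 0.359 / 1.457 = 0.2463.
Substrate removed = Q·(S₀ − S) = 933 m³/d × (2550 − 9.96) g/m³ = 2.37×10^6 g/d = 2370 kg/d.
Net biomass production P_X = Y_obs × Q·(S₀ − S) = 0.2463 × 2370 = 583.8 kg VSS/d.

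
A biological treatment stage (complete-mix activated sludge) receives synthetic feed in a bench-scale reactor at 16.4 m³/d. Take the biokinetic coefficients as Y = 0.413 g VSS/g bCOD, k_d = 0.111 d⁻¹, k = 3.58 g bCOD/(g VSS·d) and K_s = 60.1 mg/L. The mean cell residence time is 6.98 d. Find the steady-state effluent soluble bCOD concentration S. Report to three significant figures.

For a completely mixed reactor with recycle the Lawrence–McCarty relation gives S = K_s·(1 + k_d·θ_c) / [θ_c·(Y·k − k_d) − 1] = 60.1 × (1 + 0.111 × 6.98) / [6.98 × (0.413 × 3.58 − 0.111) − 1] = 106.7 / 8.545 = 12.48 mg/L.

S ≈ 12.5 mg/L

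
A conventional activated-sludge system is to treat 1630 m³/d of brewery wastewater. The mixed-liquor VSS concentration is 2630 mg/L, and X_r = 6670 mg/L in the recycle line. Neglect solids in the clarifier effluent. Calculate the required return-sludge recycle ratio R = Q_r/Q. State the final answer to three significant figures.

R ≈ 0.651

Solids balance on the clarifier gives (1+R)X = R·X_r, so R = X/(X_r − X) = 2630 / (6670 − 2630) = 0.6510.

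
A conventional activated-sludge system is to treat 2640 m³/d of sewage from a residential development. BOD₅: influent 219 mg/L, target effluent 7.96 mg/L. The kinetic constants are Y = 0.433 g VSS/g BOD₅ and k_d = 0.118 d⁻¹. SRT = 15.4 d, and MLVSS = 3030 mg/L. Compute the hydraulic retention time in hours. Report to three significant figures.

Steady-state biomass mass balance: V·X·(1 + k_d·θ_c) = Y·Q·(S₀ − S)·θ_c, so V = 0.433 × 2640 × (219 − 7.96) × 15.4 / [3030 × (1 + 0.118 × 15.4)] = 3.72×10^6 / 8536 = 435.2 m³.
Hydraulic retention time τ = V/Q = 435.2 / 2640 = 0.1649 d = 3.957 h.

τ ≈ 3.96 h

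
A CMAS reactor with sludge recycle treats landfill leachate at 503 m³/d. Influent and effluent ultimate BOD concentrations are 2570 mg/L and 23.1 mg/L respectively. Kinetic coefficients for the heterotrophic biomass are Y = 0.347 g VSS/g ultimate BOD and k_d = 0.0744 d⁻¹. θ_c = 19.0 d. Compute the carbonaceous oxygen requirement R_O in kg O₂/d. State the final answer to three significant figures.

R_O ≈ 1020 kg O₂/d

Correct the yield for decay: Y_obs = Y/(1 + k_d θ_c) = 0.347 / (1 + 0.0744 × 19.0) = 0.347 / 2.414 = 0.1438.
Substrate removed = Q·(S₀ − S) = 503 m³/d × (2570 − 23.1) g/m³ = 1.28×10^6 g/d = 1281 kg/d.
Net sludge production P_X = 0.1438 × 1281 = 184.2 kg VSS/d.
R_O = Q·(S₀ − S) − 1.42·P_X = 1281 − 1.42 × 184.2 = 1020 kg O₂/d.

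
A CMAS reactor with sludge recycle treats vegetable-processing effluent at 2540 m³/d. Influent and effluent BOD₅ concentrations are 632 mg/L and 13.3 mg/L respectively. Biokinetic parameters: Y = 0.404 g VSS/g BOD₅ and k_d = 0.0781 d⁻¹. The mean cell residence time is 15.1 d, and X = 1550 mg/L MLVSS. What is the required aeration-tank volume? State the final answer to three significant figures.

Steady-state biomass mass balance: V·X·(1 + k_d·θ_c) = Y·Q·(S₀ − S)·θ_c, so V = 0.404 × 2540 × (632 − 13.3) × 15.1 / [1550 × (1 + 0.0781 × 15.1)] = 9.59×10^6 / 3378 = 2838 m³.

V ≈ 2840 m³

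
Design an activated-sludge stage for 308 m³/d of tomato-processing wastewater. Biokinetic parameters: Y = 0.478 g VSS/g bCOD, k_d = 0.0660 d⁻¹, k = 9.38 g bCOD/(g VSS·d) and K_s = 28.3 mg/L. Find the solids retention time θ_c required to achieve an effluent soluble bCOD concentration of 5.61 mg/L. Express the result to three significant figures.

Specific growth rate at S = 5.61 mg/L: μ = YkS/(K_s+S) = 0.478·9.38·5.61/(28.3+5.61) = 0.7418 d⁻¹.
Then 1/θ_c = μ − k_d = 0.7418 − 0.0660 = 0.6758 d⁻¹, giving θ_c = 1.480 d.

θ_c ≈ 1.48 d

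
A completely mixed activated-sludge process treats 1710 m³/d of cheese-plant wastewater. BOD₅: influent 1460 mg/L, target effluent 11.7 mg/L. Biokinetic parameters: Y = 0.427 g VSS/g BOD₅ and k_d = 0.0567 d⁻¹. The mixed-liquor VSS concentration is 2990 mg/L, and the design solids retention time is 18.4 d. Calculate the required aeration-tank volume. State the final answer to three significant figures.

V ≈ 3180 m³

From the SRT design equation V = Y Q (S₀−S) θ_c / [X (1 + k_d θ_c)] = 0.427 × 1710 × (1460 − 11.7) × 18.4 / [2990 × (1 + 0.0567 × 18.4)] = 1.95×10^7 / 6109 = 3185 m³.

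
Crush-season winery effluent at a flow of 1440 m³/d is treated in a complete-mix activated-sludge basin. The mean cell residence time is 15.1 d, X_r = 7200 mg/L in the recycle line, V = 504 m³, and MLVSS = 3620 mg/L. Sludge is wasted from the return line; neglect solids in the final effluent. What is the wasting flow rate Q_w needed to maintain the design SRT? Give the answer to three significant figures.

Q_w ≈ 16.8 m³/d

θ_c = V·X/(Q_w·X_r) when wasting from the recycle, so Q_w = V·X/(θ_c·X_r) = 504.0 × 3620 / (15.1 × 7200) = 16.78 m³/d.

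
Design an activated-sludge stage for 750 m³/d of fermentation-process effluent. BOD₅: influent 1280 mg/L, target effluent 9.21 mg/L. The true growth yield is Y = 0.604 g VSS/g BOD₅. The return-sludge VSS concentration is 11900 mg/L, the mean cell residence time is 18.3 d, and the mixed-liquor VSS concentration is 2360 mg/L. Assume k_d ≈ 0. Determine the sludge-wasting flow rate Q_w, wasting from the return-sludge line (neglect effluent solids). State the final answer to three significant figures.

Q_w ≈ 48.4 m³/d

Biomass mass balance (decay neglected): V·X = Y·Q·(S₀ − S)·θ_c, so V = 0.604 × 750 × (1280 − 9.21) × 18.3 / 2360 = 4464 m³.
θ_c = V·X/(Q_w·X_r) when wasting from the recycle, so Q_w = V·X/(θ_c·X_r) = 4464 × 2360 / (18.3 × 11900) = 48.38 m³/d.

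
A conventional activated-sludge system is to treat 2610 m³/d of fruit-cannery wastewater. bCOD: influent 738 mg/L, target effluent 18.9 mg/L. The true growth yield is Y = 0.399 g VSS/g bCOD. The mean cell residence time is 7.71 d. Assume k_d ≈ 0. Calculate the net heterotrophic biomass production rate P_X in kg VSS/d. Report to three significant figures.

P_X ≈ 749 kg VSS/d

Since k_d ≈ 0, Y_obs = Y = 0.399 g VSS/g bCOD.
Substrate removed = Q·(S₀ − S) = 2610 m³/d × (738 − 18.9) g/m³ = 1.88×10^6 g/d = 1877 kg/d.
Biomass produced: P_X = Y_obs·Q·ΔS = 0.3990 × 1877 ≈ 748.9 kg VSS/d.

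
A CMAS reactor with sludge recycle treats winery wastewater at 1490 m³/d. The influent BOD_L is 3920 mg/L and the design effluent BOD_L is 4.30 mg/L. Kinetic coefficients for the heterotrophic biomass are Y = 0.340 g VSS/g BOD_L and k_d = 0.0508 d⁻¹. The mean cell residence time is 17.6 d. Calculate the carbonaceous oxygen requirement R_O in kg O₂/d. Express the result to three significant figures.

R_O ≈ 4350 kg O₂/d

Observed yield with endogenous decay: Y_obs = Y / (1 + k_d·θ_c) = 0.340 / (1 + 0.0508 × 17.6) = 0.340 / 1.894 = 0.1795 g VSS/g BOD_L.
Substrate removed = Q·(S₀ − S) = 1490 m³/d × (3920 − 4.30) g/m³ = 5.83×10^6 g/d = 5834 kg/d.
P_X = Y_obs·Q·(S₀ − S) = 0.1795 × 5834 = 1047 kg VSS/d.
Carbonaceous O₂ demand = substrate oxidised − cell-mass equivalent = 5834 − 1.42 × 1047 = 4347 kg O₂/d.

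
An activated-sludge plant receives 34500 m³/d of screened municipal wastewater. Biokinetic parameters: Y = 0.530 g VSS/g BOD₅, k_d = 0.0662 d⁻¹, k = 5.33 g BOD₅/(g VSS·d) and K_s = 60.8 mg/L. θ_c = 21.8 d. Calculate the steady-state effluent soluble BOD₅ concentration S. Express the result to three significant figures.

S ≈ 2.51 mg/L

For a completely mixed reactor with recycle the Lawrence–McCarty relation gives S = K_s·(1 + k_d·θ_c) / [θ_c·(Y·k − k_d) − 1] = 60.8 × (1 + 0.0662 × 21.8) / [21.8 × (0.530 × 5.33 − 0.0662) − 1] = 148.5 / 59.14 = 2.512 mg/L.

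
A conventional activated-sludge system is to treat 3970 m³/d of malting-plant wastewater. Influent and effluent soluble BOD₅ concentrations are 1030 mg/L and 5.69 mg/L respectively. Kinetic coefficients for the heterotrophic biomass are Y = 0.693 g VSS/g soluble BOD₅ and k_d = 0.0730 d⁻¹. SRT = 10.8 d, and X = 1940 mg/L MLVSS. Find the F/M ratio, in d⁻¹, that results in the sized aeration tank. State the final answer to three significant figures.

Rearranging the biomass balance for a CMAS with decay, V = Y·Q·ΔS·θ_c / [X·(1+k_d θ_c)] = 0.693 × 3970 × (1030 − 5.69) × 10.8 / [1940 × (1 + 0.0730 × 10.8)] = 3.04×10^7 / 3469 = 8772 m³.
F/M = applied load / biomass = Q·S₀/(V·X) = 3970 × 1030 / (8772 × 1940) = 0.2403 d⁻¹.

F/M ≈ 0.240 d⁻¹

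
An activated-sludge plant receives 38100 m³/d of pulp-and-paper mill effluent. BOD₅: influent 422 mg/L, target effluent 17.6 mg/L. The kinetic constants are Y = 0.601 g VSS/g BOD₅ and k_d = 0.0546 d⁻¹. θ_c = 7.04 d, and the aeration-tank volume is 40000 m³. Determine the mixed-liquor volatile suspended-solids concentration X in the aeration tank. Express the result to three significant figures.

Solving the biomass balance for X: X = Y Q (S₀−S) θ_c / [V (1+k_d θ_c)] = 0.601 × 38100 × (422 − 17.6) × 7.04 / [40000 × (1 + 0.0546 × 7.04)] = 1177 mg/L.

X ≈ 1180 mg/L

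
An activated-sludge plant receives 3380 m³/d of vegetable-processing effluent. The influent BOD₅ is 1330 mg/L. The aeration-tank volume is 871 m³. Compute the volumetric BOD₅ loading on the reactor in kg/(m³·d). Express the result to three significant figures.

L_v = Q S₀ / V = 3380 × 1330 × 10⁻³ / 871.0 = 5.161 kg/(m³·d).

L_v ≈ 5.16 kg BOD₅/(m³·d)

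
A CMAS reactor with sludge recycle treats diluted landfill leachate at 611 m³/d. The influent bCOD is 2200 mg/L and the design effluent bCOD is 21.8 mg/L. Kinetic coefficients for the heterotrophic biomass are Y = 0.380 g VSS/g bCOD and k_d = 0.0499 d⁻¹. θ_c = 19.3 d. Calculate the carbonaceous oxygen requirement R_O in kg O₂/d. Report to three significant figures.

Observed yield with endogenous decay: Y_obs = Y / (1 + k_d·θ_c) = 0.380 / (1 + 0.0499 × 19.3) = 0.380 / 1.963 = 0.1936 g VSS/g bCOD.
ΔS = 2200 − 21.8 = 2178 mg/L, so the substrate removal rate is 611 × 2178/1000 = 1331 kg bCOD/d.
Biomass synthesised: P_X = Y_obs × 1331 = 257.6 kg VSS/d.
Carbonaceous O₂ demand = substrate oxidised − cell-mass equivalent = 1331 − 1.42 × 257.6 = 965.1 kg O₂/d.

R_O ≈ 965 kg O₂/d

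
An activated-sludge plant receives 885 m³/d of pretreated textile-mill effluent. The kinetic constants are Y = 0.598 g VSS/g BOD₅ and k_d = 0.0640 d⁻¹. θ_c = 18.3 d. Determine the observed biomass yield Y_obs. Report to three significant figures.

Y_obs ≈ 0.275 g VSS/g BOD₅

Y_obs = Y / (1 + k_d θ_c) = 0.598 / (1 + 0.0640 × 18.3) = 0.598 / 2.171 = 0.2754.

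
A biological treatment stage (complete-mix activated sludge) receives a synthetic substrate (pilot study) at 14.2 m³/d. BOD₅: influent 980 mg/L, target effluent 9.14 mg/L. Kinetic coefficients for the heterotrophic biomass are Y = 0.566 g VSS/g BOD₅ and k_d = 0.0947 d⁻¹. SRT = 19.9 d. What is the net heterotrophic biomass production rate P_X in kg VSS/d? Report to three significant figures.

Correct the yield for decay: Y_obs = Y/(1 + k_d θ_c) = 0.566 / (1 + 0.0947 × 19.9) = 0.566 / 2.885 = 0.1962.
Substrate removed = Q·(S₀ − S) = 14.2 m³/d × (980 − 9.14) g/m³ = 1.38×10^4 g/d = 13.79 kg/d.
So the net sludge growth is P_X = 0.1962 × 13.79 = 2.705 kg VSS/d.

P_X ≈ 2.71 kg VSS/d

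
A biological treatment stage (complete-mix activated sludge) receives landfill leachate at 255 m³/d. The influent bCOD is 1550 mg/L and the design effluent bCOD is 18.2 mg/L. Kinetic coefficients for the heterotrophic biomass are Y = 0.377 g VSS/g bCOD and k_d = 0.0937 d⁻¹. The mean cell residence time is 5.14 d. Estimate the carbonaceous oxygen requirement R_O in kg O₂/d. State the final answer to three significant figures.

R_O ≈ 249 kg O₂/d

Observed yield with endogenous decay: Y_obs = Y / (1 + k_d·θ_c) = 0.377 / (1 + 0.0937 × 5.14) = 0.377 / 1.482 = 0.2545 g VSS/g bCOD.
Q·(S₀ − S) = 255 × (1550 − 18.2) × 10⁻³ = 390.6 kg/d removed.
P_X = Y_obs·Q·(S₀ − S) = 0.2545 × 390.6 = 99.39 kg VSS/d.
R_O = Q·ΔS − 1.42 P_X = 390.6 − 141.1 = 249.5 kg O₂/d.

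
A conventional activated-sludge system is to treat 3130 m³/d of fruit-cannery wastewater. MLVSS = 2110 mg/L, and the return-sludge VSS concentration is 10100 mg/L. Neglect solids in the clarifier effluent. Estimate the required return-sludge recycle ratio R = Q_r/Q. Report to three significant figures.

R ≈ 0.264

Solids balance on the clarifier gives (1+R)X = R·X_r, so R = X/(X_r − X) = 2110 / (10100 − 2110) = 0.2641.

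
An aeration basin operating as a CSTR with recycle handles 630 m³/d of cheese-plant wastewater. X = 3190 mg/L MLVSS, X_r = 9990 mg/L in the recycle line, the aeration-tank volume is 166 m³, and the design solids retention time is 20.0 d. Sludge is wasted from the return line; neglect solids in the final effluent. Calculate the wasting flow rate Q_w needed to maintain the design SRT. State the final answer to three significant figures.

θ_c = V·X/(Q_w·X_r) when wasting from the recycle, so Q_w = V·X/(θ_c·X_r) = 166.0 × 3190 / (20.0 × 9990) = 2.650 m³/d.

Q_w ≈ 2.65 m³/d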